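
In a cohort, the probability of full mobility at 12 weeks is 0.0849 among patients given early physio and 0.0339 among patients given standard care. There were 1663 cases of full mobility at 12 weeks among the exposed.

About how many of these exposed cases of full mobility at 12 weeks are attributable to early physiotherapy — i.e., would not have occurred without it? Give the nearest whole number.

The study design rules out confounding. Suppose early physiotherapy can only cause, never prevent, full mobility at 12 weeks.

about 999 cases

Let p₁ = 0.0849, p₀ = 0.0339.
PN = (p₁ − p₀)/p₁ = (0.0849 − 0.0339) / 0.0849 ≈ 0.60071.
Attributable cases ≈ PN × (exposed cases) = 0.60071 × 1663 ≈ 998.98.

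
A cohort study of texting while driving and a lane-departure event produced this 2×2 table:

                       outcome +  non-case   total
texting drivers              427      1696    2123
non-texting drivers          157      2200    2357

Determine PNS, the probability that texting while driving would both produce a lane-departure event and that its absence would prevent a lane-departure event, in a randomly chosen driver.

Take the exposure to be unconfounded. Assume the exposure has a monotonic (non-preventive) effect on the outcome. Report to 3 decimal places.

PNS ≈ 0.135

p₁ = P(outcome | exposed) = 427/2123 = 0.20113
p₀ = P(outcome | unexposed) = 157/2357 = 0.06661
Under exogeneity and monotonicity, PNS = p₁ − p₀.
PNS = 0.20113 − 0.06661 = 0.13452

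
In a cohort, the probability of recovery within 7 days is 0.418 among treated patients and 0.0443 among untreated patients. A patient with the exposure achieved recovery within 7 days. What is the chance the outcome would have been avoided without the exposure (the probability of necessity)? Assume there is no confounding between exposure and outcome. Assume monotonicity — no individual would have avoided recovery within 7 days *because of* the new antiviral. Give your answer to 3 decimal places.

Let p₁ = 0.418, p₀ = 0.0443.
Under exogeneity and monotonicity, PN = (p₁ − p₀) / p₁.
PN = (0.418 − 0.0443) / 0.418 = 0.3737 / 0.418 ≈ 0.8940

PN ≈ 0.894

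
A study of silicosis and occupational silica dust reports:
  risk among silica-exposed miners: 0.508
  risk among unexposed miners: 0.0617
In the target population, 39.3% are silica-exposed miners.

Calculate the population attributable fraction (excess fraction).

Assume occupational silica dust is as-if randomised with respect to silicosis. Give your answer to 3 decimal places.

Let p₁ = 0.508, p₀ = 0.0617.
Overall risk P(Y=1) = π·p₁ + (1−π)·p₀ = 0.393×0.508 + 0.607×0.0617 = 0.2371.
Under exogeneity, PAF = [P(Y=1) − p₀] / P(Y=1).
PAF = (0.2371 − 0.0617) / 0.2371 ≈ 0.7398

PAF ≈ 0.740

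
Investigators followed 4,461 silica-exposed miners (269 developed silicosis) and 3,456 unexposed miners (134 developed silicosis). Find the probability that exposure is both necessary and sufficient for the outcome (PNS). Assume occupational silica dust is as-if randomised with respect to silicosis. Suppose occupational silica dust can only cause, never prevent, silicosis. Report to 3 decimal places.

p₁ = P(outcome | exposed) = 269/4461 = 0.0603
p₀ = P(outcome | unexposed) = 134/3456 = 0.038773
Under exogeneity and monotonicity, PNS = p₁ − p₀.
PNS = 0.0603 − 0.038773 = 0.021527

PNS ≈ 0.022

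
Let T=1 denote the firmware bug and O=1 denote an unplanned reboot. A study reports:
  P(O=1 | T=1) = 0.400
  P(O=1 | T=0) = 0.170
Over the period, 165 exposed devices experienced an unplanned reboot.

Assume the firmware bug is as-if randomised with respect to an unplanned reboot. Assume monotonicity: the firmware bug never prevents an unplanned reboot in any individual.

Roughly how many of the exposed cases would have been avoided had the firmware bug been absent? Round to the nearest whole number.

about 95 cases

Let p₁ = 0.4, p₀ = 0.17.
PN = (p₁ − p₀)/p₁ = (0.4 − 0.17) / 0.4 ≈ 0.57500.
Attributable cases ≈ PN × (exposed cases) = 0.57500 × 165 ≈ 94.87.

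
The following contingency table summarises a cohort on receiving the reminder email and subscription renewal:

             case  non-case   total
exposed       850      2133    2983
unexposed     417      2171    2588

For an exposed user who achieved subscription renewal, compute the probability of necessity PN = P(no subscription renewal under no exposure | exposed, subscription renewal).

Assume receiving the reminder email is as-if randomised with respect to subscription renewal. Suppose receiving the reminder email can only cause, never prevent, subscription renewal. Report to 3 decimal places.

p₁ = P(outcome | exposed) = 850/2983 = 0.28495
p₀ = P(outcome | unexposed) = 417/2588 = 0.16113
Under exogeneity and monotonicity, PN = (p₁ − p₀)/p₁.
PN = (0.28495 − 0.16113) / 0.28495 ≈ 0.4345

PN ≈ 0.435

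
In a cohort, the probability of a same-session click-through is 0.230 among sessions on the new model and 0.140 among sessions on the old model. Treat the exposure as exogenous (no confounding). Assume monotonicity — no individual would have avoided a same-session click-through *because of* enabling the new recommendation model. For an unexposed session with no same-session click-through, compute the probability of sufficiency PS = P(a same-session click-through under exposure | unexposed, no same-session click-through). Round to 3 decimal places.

PS ≈ 0.105

Let p₁ = 0.23, p₀ = 0.14.
Under exogeneity and monotonicity, PS = (p₁ − p₀) / (1 − p₀).
PS = (0.23 − 0.14) / (1 − 0.14) = 0.09 / 0.86 ≈ 0.1047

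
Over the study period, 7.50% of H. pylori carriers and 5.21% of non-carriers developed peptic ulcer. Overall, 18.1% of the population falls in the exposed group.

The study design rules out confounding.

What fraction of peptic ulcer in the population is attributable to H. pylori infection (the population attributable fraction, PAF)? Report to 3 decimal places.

PAF ≈ 0.074

p₁ = 0.075, p₀ = 0.0521.
Overall risk P(Y=1) = π·p₁ + (1−π)·p₀ = 0.181×0.075 + 0.819×0.0521 = 0.056245.
Under exogeneity, PAF = [P(Y=1) − p₀] / P(Y=1).
PAF = (0.056245 − 0.0521) / 0.056245 ≈ 0.0737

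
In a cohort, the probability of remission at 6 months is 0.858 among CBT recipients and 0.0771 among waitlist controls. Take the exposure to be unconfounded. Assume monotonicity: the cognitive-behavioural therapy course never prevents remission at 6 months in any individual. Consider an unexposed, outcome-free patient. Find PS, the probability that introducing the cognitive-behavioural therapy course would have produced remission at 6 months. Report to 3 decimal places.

Let p₁ = 0.858, p₀ = 0.0771.
Under exogeneity and monotonicity, PS = (p₁ − p₀) / (1 − p₀).
PS = (0.858 − 0.0771) / (1 − 0.0771) = 0.7809 / 0.9229 ≈ 0.8461

PS ≈ 0.846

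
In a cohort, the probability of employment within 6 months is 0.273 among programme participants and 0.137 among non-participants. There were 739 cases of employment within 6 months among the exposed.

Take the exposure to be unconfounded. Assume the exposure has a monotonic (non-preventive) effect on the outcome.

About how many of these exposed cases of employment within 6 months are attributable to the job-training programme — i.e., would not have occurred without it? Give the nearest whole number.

Let p₁ = 0.273, p₀ = 0.137.
PN = (p₁ − p₀)/p₁ = (0.273 − 0.137) / 0.273 ≈ 0.49817.
Attributable cases ≈ PN × (exposed cases) = 0.49817 × 739 ≈ 368.15.

about 368 cases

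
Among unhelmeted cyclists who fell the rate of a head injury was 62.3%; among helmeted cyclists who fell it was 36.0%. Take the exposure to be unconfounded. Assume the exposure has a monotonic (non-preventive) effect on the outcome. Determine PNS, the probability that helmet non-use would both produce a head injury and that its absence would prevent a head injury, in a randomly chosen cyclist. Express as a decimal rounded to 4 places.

PNS ≈ 0.2630

p₁ = 0.623, p₀ = 0.36.
Under exogeneity and monotonicity, PNS = p₁ − p₀.
PNS = 0.623 − 0.36 = 0.263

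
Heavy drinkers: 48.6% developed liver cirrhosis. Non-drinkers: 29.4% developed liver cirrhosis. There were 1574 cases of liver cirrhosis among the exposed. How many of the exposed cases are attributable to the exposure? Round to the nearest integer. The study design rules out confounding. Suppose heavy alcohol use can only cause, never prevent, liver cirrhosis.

p₁ = 0.486, p₀ = 0.294.
PN = (p₁ − p₀)/p₁ = (0.486 − 0.294) / 0.486 ≈ 0.39506.
Attributable cases ≈ PN × (exposed cases) = 0.39506 × 1574 ≈ 621.83.

about 622 cases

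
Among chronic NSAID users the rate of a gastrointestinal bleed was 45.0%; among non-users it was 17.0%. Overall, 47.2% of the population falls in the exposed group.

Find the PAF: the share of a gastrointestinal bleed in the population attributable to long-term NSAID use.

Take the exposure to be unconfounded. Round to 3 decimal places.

p₁ = 0.45, p₀ = 0.17.
Overall risk P(Y=1) = π·p₁ + (1−π)·p₀ = 0.472×0.45 + 0.528×0.17 = 0.30216.
Under exogeneity, PAF = [P(Y=1) − p₀] / P(Y=1).
PAF = (0.30216 − 0.17) / 0.30216 ≈ 0.4374

PAF ≈ 0.437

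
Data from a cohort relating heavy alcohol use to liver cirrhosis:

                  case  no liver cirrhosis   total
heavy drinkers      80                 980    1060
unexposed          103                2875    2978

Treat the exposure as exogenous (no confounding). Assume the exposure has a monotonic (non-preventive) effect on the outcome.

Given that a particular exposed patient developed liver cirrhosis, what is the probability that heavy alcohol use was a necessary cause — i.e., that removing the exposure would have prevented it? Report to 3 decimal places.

p₁ = P(outcome | exposed) = 80/1060 = 0.075472
p₀ = P(outcome | unexposed) = 103/2978 = 0.034587
Under exogeneity and monotonicity, PN = (p₁ − p₀) / p₁.
PN = (0.075472 − 0.034587) / 0.075472 = 0.040885 / 0.075472 ≈ 0.5417

PN ≈ 0.542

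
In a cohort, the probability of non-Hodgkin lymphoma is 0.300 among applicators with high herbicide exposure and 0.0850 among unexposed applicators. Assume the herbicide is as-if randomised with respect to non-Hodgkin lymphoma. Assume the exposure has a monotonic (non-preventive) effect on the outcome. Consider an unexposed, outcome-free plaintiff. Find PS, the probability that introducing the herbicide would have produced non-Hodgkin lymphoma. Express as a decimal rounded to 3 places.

Let p₁ = 0.3, p₀ = 0.085.
Under exogeneity and monotonicity, PS = (p₁ − p₀) / (1 − p₀).
PS = (0.3 − 0.085) / (1 − 0.085) = 0.215 / 0.915 ≈ 0.2350

PS ≈ 0.235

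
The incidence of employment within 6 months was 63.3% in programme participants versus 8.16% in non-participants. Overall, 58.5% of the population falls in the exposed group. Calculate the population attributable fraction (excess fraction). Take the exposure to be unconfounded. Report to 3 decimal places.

PAF ≈ 0.798

p₁ = 0.633, p₀ = 0.0816.
Overall risk P(Y=1) = π·p₁ + (1−π)·p₀ = 0.585×0.633 + 0.415×0.0816 = 0.40417.
Under exogeneity, PAF = [P(Y=1) − p₀] / P(Y=1).
PAF = (0.40417 − 0.0816) / 0.40417 ≈ 0.7981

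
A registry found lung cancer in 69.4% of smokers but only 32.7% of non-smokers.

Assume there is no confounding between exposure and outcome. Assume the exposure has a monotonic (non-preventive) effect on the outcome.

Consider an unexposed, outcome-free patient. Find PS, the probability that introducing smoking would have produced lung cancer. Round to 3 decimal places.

PS ≈ 0.545

p₁ = 0.694, p₀ = 0.327.
Under exogeneity and monotonicity, PS = (p₁ − p₀) / (1 − p₀).
PS = (0.694 − 0.327) / (1 − 0.327) = 0.367 / 0.673 ≈ 0.5453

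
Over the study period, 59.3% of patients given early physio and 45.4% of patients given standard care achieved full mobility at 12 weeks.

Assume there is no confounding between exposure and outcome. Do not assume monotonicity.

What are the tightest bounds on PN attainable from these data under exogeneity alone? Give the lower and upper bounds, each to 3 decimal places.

p₁ = 0.593, p₀ = 0.454.
Under exogeneity alone the bounds on PN are max{0,(p₁−p₀)/p₁} ≤ PN ≤ min{1,(1−p₀)/p₁}.
  lower = (p₁ − p₀)/p₁ = 0.139 / 0.593 ≈ 0.2344
  upper = min{1, (1 − p₀)/p₁} = 0.546 / 0.593 ≈ 0.9207

0.234 ≤ PN ≤ 0.921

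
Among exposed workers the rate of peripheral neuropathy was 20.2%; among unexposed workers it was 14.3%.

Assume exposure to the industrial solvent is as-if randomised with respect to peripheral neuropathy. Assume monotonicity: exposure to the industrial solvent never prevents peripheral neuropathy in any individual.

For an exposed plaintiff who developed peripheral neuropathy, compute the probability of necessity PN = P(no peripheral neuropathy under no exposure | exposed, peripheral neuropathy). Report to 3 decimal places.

PN ≈ 0.292

p₁ = 0.202, p₀ = 0.143.
Under exogeneity and monotonicity, PN = (p₁ − p₀) / p₁.
PN = (0.202 − 0.143) / 0.202 = 0.059 / 0.202 ≈ 0.2921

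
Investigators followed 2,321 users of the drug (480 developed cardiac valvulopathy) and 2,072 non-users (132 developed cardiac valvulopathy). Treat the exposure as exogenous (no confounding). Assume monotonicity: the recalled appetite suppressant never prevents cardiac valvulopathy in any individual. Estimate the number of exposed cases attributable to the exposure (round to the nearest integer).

about 332 cases

p₁ = P(outcome | exposed) = 480/2321 = 0.20681
p₀ = P(outcome | unexposed) = 132/2072 = 0.063707
PN = (p₁ − p₀)/p₁ = (0.20681 − 0.063707) / 0.20681 ≈ 0.69195.
Attributable cases ≈ PN × (exposed cases) = 0.69195 × 480 ≈ 332.14.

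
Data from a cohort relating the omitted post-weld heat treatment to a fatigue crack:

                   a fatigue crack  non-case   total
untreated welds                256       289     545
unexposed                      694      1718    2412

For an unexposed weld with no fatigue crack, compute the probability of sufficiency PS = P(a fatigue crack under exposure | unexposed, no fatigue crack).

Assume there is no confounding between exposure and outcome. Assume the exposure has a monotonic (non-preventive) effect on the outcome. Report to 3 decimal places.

p₁ = P(outcome | exposed) = 256/545 = 0.46972
p₀ = P(outcome | unexposed) = 694/2412 = 0.28773
Under exogeneity and monotonicity, PS = (p₁ − p₀)/(1 − p₀).
PS = (0.46972 − 0.28773) / 0.71227 ≈ 0.2555

PS ≈ 0.256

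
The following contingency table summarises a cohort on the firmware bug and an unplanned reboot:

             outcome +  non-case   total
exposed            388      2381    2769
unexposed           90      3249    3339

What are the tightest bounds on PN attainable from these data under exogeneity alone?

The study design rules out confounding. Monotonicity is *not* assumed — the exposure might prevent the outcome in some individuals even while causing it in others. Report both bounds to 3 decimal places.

p₁ = P(outcome | exposed) = 388/2769 = 0.14012
p₀ = P(outcome | unexposed) = 90/3339 = 0.026954
Under exogeneity alone the bounds on PN are max{0,(p₁−p₀)/p₁} ≤ PN ≤ min{1,(1−p₀)/p₁}.
  lower = (p₁ − p₀)/p₁ = 0.11317 / 0.14012 ≈ 0.8076
  upper = min{1, (1 − p₀)/p₁} = 0.97305 / 0.14012 ≈ 6.9442 → capped at 1

0.808 ≤ PN ≤ 1.000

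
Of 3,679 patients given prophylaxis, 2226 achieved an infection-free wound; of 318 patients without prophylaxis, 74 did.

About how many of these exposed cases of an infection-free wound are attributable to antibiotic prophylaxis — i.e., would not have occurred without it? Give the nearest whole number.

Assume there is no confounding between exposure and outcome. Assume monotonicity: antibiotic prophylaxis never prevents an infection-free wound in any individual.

about 1370 cases

p₁ = P(outcome | exposed) = 2226/3679 = 0.60506
p₀ = P(outcome | unexposed) = 74/318 = 0.2327
PN = (p₁ − p₀)/p₁ = (0.60506 − 0.2327) / 0.60506 ≈ 0.61540.
Attributable cases ≈ PN × (exposed cases) = 0.61540 × 2226 ≈ 1369.88.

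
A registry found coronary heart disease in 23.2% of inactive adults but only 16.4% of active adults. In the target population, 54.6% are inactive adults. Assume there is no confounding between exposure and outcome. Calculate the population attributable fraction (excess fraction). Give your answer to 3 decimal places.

p₁ = 0.232, p₀ = 0.164.
Overall risk P(Y=1) = π·p₁ + (1−π)·p₀ = 0.546×0.232 + 0.454×0.164 = 0.20113.
Under exogeneity, PAF = [P(Y=1) − p₀] / P(Y=1).
PAF = (0.20113 − 0.164) / 0.20113 ≈ 0.1846

PAF ≈ 0.185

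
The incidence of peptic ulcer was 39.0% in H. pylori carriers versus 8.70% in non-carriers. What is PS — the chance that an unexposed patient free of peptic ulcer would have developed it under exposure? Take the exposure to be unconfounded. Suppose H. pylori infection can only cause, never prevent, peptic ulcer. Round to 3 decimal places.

PS ≈ 0.332

p₁ = 0.39, p₀ = 0.087.
Under exogeneity and monotonicity, PS = (p₁ − p₀) / (1 − p₀).
PS = (0.39 − 0.087) / (1 − 0.087) = 0.303 / 0.913 ≈ 0.3319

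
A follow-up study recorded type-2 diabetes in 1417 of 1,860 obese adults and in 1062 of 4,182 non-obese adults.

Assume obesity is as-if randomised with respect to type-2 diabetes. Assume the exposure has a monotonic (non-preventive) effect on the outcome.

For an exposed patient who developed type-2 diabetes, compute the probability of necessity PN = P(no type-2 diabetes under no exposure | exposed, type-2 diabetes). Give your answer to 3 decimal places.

PN ≈ 0.667

p₁ = P(outcome | exposed) = 1417/1860 = 0.76183
p₀ = P(outcome | unexposed) = 1062/4182 = 0.25395
Under exogeneity and monotonicity, PN = (p₁ − p₀) / p₁.
PN = (0.76183 − 0.25395) / 0.76183 = 0.50788 / 0.76183 ≈ 0.6667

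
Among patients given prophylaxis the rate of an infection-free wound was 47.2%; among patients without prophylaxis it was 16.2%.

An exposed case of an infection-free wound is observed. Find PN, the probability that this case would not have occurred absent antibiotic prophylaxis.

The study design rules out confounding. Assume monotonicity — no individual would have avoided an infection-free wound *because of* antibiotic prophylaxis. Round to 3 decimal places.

PN ≈ 0.657

p₁ = 0.472, p₀ = 0.162.
Under exogeneity and monotonicity, PN = (p₁ − p₀) / p₁.
PN = (0.472 − 0.162) / 0.472 = 0.31 / 0.472 ≈ 0.6568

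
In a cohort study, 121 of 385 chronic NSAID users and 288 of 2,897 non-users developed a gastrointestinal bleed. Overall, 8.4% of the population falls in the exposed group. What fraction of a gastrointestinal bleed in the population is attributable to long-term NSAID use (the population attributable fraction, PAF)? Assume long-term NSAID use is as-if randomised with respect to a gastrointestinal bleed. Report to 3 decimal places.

PAF ≈ 0.154

p₁ = P(outcome | exposed) = 121/385 = 0.31429
p₀ = P(outcome | unexposed) = 288/2897 = 0.099413
Overall risk P(Y=1) = π·p₁ + (1−π)·p₀ = 0.084×0.31429 + 0.916×0.099413 = 0.11746.
Under exogeneity, PAF = [P(Y=1) − p₀] / P(Y=1).
PAF = (0.11746 − 0.099413) / 0.11746 ≈ 0.1537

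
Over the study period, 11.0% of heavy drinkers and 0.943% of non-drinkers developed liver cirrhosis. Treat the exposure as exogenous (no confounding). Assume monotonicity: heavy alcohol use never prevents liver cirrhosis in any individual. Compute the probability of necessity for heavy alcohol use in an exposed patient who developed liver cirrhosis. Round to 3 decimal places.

PN ≈ 0.914

p₁ = 0.11, p₀ = 0.00943.
Under exogeneity and monotonicity, PN = (p₁ − p₀) / p₁.
PN = (0.11 − 0.00943) / 0.11 = 0.10057 / 0.11 ≈ 0.9143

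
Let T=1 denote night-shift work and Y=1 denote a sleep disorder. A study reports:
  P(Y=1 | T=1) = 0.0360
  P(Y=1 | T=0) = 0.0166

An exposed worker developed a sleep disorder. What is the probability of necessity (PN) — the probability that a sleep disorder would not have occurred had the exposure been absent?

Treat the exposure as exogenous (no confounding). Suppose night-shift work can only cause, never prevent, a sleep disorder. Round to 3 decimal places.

Let p₁ = 0.036, p₀ = 0.0166.
Under exogeneity and monotonicity, PN = (p₁ − p₀) / p₁.
PN = (0.036 − 0.0166) / 0.036 = 0.0194 / 0.036 ≈ 0.5389

PN ≈ 0.539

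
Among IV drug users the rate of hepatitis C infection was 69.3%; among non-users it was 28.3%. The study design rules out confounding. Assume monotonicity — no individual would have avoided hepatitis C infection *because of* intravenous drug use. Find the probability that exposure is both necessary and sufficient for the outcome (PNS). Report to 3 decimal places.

PNS ≈ 0.410

p₁ = 0.693, p₀ = 0.283.
Under exogeneity and monotonicity, PNS = p₁ − p₀.
PNS = 0.693 − 0.283 = 0.41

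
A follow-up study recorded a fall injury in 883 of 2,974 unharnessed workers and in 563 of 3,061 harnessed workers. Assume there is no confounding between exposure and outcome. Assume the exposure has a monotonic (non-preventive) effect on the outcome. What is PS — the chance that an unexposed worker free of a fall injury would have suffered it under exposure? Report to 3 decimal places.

PS ≈ 0.138

p₁ = P(outcome | exposed) = 883/2974 = 0.29691
p₀ = P(outcome | unexposed) = 563/3061 = 0.18393
Under exogeneity and monotonicity, PS = (p₁ − p₀) / (1 − p₀).
PS = (0.29691 − 0.18393) / (1 − 0.18393) = 0.11298 / 0.81607 ≈ 0.1384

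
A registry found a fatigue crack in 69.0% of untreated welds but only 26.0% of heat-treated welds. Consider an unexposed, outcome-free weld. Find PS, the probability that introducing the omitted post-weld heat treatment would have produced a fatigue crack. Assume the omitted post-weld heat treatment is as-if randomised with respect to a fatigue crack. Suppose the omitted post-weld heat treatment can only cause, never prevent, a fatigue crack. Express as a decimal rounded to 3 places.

p₁ = 0.69, p₀ = 0.26.
Under exogeneity and monotonicity, PS = (p₁ − p₀) / (1 − p₀).
PS = (0.69 − 0.26) / (1 − 0.26) = 0.43 / 0.74 ≈ 0.5811

PS ≈ 0.581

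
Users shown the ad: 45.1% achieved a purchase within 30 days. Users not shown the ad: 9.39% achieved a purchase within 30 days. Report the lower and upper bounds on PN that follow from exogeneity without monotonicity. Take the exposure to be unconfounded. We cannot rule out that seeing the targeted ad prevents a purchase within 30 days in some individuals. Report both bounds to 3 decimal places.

0.792 ≤ PN ≤ 1.000

p₁ = 0.451, p₀ = 0.0939.
Under exogeneity alone the bounds on PN are max{0,(p₁−p₀)/p₁} ≤ PN ≤ min{1,(1−p₀)/p₁}.
  lower = (p₁ − p₀)/p₁ = 0.3571 / 0.451 ≈ 0.7918
  upper = min{1, (1 − p₀)/p₁} = 0.9061 / 0.451 ≈ 2.0091 → capped at 1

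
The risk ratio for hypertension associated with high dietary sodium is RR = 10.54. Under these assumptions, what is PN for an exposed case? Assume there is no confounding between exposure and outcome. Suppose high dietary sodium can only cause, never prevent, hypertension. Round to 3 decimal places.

Under exogeneity and monotonicity, PN = (RR − 1) / RR = 1 − 1/RR.
PN = (10.54 − 1) / 10.54 = 9.54 / 10.54 ≈ 0.9051

PN ≈ 0.905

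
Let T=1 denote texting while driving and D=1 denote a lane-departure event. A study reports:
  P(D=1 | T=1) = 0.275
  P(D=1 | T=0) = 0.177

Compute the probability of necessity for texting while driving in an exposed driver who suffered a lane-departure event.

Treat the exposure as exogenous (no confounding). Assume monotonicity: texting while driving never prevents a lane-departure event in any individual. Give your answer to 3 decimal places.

PN ≈ 0.356

Let p₁ = 0.275, p₀ = 0.177.
Under exogeneity and monotonicity, PN = (p₁ − p₀) / p₁.
PN = (0.275 − 0.177) / 0.275 = 0.098 / 0.275 ≈ 0.3564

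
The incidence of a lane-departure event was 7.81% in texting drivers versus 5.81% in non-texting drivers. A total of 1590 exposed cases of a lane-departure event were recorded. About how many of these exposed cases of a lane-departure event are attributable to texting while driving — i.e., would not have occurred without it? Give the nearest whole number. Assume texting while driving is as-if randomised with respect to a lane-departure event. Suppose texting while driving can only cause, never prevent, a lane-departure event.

p₁ = 0.0781, p₀ = 0.0581.
PN = (p₁ − p₀)/p₁ = (0.0781 − 0.0581) / 0.0781 ≈ 0.25608.
Attributable cases ≈ PN × (exposed cases) = 0.25608 × 1590 ≈ 407.17.

about 407 cases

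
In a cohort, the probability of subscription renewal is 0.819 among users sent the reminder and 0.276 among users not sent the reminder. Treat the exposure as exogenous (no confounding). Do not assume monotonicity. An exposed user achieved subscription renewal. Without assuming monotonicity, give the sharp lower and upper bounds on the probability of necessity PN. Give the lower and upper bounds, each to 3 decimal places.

0.663 ≤ PN ≤ 0.884

Let p₁ = 0.819, p₀ = 0.276.
Under exogeneity alone the bounds on PN are max{0,(p₁−p₀)/p₁} ≤ PN ≤ min{1,(1−p₀)/p₁}.
  lower = (p₁ − p₀)/p₁ = 0.543 / 0.819 ≈ 0.6630
  upper = min{1, (1 − p₀)/p₁} = 0.724 / 0.819 ≈ 0.8840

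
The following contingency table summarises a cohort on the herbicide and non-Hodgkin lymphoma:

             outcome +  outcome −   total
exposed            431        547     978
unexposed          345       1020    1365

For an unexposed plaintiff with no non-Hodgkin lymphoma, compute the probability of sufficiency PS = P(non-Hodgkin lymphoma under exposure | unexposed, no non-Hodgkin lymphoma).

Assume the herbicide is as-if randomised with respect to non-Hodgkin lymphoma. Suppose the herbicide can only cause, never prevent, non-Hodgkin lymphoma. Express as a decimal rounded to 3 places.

PS ≈ 0.252

p₁ = P(outcome | exposed) = 431/978 = 0.4407
p₀ = P(outcome | unexposed) = 345/1365 = 0.25275
Under exogeneity and monotonicity, PS = (p₁ − p₀)/(1 − p₀).
PS = (0.4407 − 0.25275) / 0.74725 ≈ 0.2515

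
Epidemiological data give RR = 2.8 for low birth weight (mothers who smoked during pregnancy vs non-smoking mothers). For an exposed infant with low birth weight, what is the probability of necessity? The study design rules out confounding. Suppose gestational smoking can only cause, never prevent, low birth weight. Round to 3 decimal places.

PN ≈ 0.643

Under exogeneity and monotonicity, PN = (RR − 1) / RR = 1 − 1/RR.
PN = (2.8 − 1) / 2.8 = 1.8 / 2.8 ≈ 0.6429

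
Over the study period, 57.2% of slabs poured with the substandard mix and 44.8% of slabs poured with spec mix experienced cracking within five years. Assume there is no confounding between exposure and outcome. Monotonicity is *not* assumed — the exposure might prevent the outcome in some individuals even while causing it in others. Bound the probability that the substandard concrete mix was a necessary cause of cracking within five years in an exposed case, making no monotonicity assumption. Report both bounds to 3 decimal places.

0.217 ≤ PN ≤ 0.965

p₁ = 0.572, p₀ = 0.448.
Under exogeneity alone the bounds on PN are max{0,(p₁−p₀)/p₁} ≤ PN ≤ min{1,(1−p₀)/p₁}.
  lower = (p₁ − p₀)/p₁ = 0.124 / 0.572 ≈ 0.2168
  upper = min{1, (1 − p₀)/p₁} = 0.552 / 0.572 ≈ 0.9650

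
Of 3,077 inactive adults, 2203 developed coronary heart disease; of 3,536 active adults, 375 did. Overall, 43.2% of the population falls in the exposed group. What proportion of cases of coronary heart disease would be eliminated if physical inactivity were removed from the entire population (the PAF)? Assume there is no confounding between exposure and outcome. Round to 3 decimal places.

p₁ = P(outcome | exposed) = 2203/3077 = 0.71596
p₀ = P(outcome | unexposed) = 375/3536 = 0.10605
Overall risk P(Y=1) = π·p₁ + (1−π)·p₀ = 0.432×0.71596 + 0.568×0.10605 = 0.36953.
Under exogeneity, PAF = [P(Y=1) − p₀] / P(Y=1).
PAF = (0.36953 − 0.10605) / 0.36953 ≈ 0.7130

PAF ≈ 0.713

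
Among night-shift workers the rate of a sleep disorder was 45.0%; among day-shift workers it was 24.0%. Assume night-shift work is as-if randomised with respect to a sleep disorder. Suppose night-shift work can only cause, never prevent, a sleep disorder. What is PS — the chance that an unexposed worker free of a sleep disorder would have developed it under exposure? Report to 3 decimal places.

PS ≈ 0.276

p₁ = 0.45, p₀ = 0.24.
Under exogeneity and monotonicity, PS = (p₁ − p₀) / (1 − p₀).
PS = (0.45 − 0.24) / (1 − 0.24) = 0.21 / 0.76 ≈ 0.2763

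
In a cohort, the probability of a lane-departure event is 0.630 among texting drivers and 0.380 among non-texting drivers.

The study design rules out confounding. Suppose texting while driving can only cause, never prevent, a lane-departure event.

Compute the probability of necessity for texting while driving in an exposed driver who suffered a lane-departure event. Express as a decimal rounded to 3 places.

PN ≈ 0.397

Let p₁ = 0.63, p₀ = 0.38.
Under exogeneity and monotonicity, PN = (p₁ − p₀) / p₁.
PN = (0.63 − 0.38) / 0.63 = 0.25 / 0.63 ≈ 0.3968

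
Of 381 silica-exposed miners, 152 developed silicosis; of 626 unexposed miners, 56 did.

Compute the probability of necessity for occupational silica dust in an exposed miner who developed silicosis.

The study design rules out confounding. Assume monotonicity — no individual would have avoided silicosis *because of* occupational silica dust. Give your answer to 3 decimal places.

p₁ = P(outcome | exposed) = 152/381 = 0.39895
p₀ = P(outcome | unexposed) = 56/626 = 0.089457
Under exogeneity and monotonicity, PN = (p₁ − p₀) / p₁.
PN = (0.39895 − 0.089457) / 0.39895 = 0.30949 / 0.39895 ≈ 0.7758

PN ≈ 0.776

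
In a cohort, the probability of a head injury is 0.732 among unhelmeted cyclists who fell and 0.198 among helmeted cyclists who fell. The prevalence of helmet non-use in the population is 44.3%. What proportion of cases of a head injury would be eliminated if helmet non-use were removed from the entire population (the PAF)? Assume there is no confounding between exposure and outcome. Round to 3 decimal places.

PAF ≈ 0.544

Let p₁ = 0.732, p₀ = 0.198.
Overall risk P(Y=1) = π·p₁ + (1−π)·p₀ = 0.443×0.732 + 0.557×0.198 = 0.43456.
Under exogeneity, PAF = [P(Y=1) − p₀] / P(Y=1).
PAF = (0.43456 − 0.198) / 0.43456 ≈ 0.5444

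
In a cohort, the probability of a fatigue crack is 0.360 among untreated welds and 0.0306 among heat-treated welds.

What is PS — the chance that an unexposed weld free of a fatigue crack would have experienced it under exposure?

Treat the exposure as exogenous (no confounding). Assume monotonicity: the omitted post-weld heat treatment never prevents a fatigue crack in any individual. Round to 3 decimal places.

Let p₁ = 0.36, p₀ = 0.0306.
Under exogeneity and monotonicity, PS = (p₁ − p₀) / (1 − p₀).
PS = (0.36 − 0.0306) / (1 − 0.0306) = 0.3294 / 0.9694 ≈ 0.3398

PS ≈ 0.340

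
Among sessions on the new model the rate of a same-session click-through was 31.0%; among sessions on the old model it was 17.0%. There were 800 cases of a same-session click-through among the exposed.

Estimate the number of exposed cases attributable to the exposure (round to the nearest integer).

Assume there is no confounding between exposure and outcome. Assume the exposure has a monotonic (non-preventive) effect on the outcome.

about 361 cases

p₁ = 0.31, p₀ = 0.17.
PN = (p₁ − p₀)/p₁ = (0.31 − 0.17) / 0.31 ≈ 0.45161.
Attributable cases ≈ PN × (exposed cases) = 0.45161 × 800 ≈ 361.29.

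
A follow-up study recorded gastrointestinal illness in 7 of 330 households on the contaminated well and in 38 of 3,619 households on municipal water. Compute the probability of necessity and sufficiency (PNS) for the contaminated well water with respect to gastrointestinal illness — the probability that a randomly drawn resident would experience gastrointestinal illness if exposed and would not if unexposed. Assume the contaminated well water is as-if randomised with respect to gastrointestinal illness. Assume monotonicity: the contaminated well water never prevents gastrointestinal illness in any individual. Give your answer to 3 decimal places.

p₁ = P(outcome | exposed) = 7/330 = 0.021212
p₀ = P(outcome | unexposed) = 38/3619 = 0.0105
Under exogeneity and monotonicity, PNS = p₁ − p₀.
PNS = 0.021212 − 0.0105 = 0.010712

PNS ≈ 0.011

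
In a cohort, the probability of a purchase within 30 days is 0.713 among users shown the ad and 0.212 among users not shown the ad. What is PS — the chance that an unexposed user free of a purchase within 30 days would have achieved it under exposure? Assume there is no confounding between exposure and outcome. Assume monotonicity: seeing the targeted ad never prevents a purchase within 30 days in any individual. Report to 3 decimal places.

PS ≈ 0.636

Let p₁ = 0.713, p₀ = 0.212.
Under exogeneity and monotonicity, PS = (p₁ − p₀) / (1 − p₀).
PS = (0.713 − 0.212) / (1 − 0.212) = 0.501 / 0.788 ≈ 0.6358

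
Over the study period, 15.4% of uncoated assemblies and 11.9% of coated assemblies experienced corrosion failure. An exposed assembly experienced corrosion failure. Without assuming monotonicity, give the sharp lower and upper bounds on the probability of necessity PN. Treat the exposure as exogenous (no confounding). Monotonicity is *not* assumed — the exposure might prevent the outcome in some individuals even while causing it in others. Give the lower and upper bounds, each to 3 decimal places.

p₁ = 0.154, p₀ = 0.119.
Under exogeneity alone the bounds on PN are max{0,(p₁−p₀)/p₁} ≤ PN ≤ min{1,(1−p₀)/p₁}.
  lower = (p₁ − p₀)/p₁ = 0.035 / 0.154 ≈ 0.2273
  upper = min{1, (1 − p₀)/p₁} = 0.881 / 0.154 ≈ 5.7208 → capped at 1

0.227 ≤ PN ≤ 1.000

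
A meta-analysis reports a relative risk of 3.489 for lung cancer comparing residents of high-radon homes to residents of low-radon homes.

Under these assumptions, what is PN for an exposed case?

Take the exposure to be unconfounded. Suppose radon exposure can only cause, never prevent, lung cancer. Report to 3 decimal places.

PN ≈ 0.713

Under exogeneity and monotonicity, PN = (RR − 1) / RR = 1 − 1/RR.
PN = (3.489 − 1) / 3.489 = 2.489 / 3.489 ≈ 0.7134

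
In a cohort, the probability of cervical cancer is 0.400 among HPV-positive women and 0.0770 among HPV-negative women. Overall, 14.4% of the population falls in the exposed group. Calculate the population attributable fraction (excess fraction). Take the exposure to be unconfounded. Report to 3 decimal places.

PAF ≈ 0.377

Let p₁ = 0.4, p₀ = 0.077.
Overall risk P(Y=1) = π·p₁ + (1−π)·p₀ = 0.144×0.4 + 0.856×0.077 = 0.12351.
Under exogeneity, PAF = [P(Y=1) − p₀] / P(Y=1).
PAF = (0.12351 − 0.077) / 0.12351 ≈ 0.3766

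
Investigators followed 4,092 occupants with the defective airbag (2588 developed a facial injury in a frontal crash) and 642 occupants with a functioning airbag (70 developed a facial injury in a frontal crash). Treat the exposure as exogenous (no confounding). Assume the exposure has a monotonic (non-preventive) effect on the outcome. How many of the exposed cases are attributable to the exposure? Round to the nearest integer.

p₁ = P(outcome | exposed) = 2588/4092 = 0.63245
p₀ = P(outcome | unexposed) = 70/642 = 0.10903
PN = (p₁ − p₀)/p₁ = (0.63245 − 0.10903) / 0.63245 ≈ 0.82760.
Attributable cases ≈ PN × (exposed cases) = 0.82760 × 2588 ≈ 2141.83.

about 2142 cases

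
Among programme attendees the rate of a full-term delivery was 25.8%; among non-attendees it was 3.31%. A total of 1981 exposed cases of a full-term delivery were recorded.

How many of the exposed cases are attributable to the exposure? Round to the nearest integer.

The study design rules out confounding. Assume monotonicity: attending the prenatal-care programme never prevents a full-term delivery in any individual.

about 1727 cases

p₁ = 0.258, p₀ = 0.0331.
PN = (p₁ − p₀)/p₁ = (0.258 − 0.0331) / 0.258 ≈ 0.87171.
Attributable cases ≈ PN × (exposed cases) = 0.87171 × 1981 ≈ 1726.85.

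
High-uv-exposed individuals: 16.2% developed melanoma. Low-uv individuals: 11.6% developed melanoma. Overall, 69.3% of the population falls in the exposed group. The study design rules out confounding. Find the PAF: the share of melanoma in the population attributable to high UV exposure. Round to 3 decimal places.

p₁ = 0.162, p₀ = 0.116.
Overall risk P(Y=1) = π·p₁ + (1−π)·p₀ = 0.693×0.162 + 0.307×0.116 = 0.14788.
Under exogeneity, PAF = [P(Y=1) − p₀] / P(Y=1).
PAF = (0.14788 − 0.116) / 0.14788 ≈ 0.2156

PAF ≈ 0.216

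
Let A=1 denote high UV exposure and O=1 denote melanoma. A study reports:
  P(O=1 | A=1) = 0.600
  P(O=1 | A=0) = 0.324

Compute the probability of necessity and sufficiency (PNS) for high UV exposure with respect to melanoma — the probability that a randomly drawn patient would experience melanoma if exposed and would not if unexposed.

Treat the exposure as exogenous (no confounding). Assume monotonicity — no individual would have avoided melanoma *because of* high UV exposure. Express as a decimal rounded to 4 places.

Let p₁ = 0.6, p₀ = 0.324.
Under exogeneity and monotonicity, PNS = p₁ − p₀.
PNS = 0.6 − 0.324 = 0.276

PNS ≈ 0.2760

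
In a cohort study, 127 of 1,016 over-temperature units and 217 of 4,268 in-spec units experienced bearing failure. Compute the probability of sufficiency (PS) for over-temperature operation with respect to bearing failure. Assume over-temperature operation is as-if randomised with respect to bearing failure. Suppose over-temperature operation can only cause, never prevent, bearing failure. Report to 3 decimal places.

p₁ = P(outcome | exposed) = 127/1016 = 0.125
p₀ = P(outcome | unexposed) = 217/4268 = 0.050843
Under exogeneity and monotonicity, PS = (p₁ − p₀) / (1 − p₀).
PS = (0.125 − 0.050843) / (1 − 0.050843) = 0.074157 / 0.94916 ≈ 0.0781

PS ≈ 0.078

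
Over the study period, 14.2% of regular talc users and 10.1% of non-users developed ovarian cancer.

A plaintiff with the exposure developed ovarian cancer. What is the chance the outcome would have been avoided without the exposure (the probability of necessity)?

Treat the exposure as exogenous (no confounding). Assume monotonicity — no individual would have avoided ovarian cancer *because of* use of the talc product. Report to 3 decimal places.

p₁ = 0.142, p₀ = 0.101.
Under exogeneity and monotonicity, PN = (p₁ − p₀) / p₁.
PN = (0.142 − 0.101) / 0.142 = 0.041 / 0.142 ≈ 0.2887

PN ≈ 0.289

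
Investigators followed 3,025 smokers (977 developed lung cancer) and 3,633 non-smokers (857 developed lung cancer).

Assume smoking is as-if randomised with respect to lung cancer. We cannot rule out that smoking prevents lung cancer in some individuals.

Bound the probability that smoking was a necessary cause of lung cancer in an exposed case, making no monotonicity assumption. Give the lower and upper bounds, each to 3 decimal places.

p₁ = P(outcome | exposed) = 977/3025 = 0.32298
p₀ = P(outcome | unexposed) = 857/3633 = 0.23589
Under exogeneity alone the bounds on PN are max{0,(p₁−p₀)/p₁} ≤ PN ≤ min{1,(1−p₀)/p₁}.
  lower = (p₁ − p₀)/p₁ = 0.087082 / 0.32298 ≈ 0.2696
  upper = min{1, (1 − p₀)/p₁} = 0.76411 / 0.32298 ≈ 2.3658 → capped at 1

0.270 ≤ PN ≤ 1.000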